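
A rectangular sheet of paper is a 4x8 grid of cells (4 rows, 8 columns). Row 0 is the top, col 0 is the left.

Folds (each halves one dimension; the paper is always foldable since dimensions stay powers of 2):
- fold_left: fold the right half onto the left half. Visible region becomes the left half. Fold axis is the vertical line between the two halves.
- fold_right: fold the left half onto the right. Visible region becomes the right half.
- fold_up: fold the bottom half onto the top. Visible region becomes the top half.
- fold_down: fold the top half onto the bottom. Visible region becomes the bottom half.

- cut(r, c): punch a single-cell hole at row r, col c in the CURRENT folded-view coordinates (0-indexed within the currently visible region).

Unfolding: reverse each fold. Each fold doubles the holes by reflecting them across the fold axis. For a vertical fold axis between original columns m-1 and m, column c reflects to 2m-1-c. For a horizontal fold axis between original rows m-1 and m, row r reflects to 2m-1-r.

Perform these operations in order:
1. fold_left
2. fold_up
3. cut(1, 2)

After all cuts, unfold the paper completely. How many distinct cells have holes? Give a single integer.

Answer: 4

Derivation:
Op 1 fold_left: fold axis v@4; visible region now rows[0,4) x cols[0,4) = 4x4
Op 2 fold_up: fold axis h@2; visible region now rows[0,2) x cols[0,4) = 2x4
Op 3 cut(1, 2): punch at orig (1,2); cuts so far [(1, 2)]; region rows[0,2) x cols[0,4) = 2x4
Unfold 1 (reflect across h@2): 2 holes -> [(1, 2), (2, 2)]
Unfold 2 (reflect across v@4): 4 holes -> [(1, 2), (1, 5), (2, 2), (2, 5)]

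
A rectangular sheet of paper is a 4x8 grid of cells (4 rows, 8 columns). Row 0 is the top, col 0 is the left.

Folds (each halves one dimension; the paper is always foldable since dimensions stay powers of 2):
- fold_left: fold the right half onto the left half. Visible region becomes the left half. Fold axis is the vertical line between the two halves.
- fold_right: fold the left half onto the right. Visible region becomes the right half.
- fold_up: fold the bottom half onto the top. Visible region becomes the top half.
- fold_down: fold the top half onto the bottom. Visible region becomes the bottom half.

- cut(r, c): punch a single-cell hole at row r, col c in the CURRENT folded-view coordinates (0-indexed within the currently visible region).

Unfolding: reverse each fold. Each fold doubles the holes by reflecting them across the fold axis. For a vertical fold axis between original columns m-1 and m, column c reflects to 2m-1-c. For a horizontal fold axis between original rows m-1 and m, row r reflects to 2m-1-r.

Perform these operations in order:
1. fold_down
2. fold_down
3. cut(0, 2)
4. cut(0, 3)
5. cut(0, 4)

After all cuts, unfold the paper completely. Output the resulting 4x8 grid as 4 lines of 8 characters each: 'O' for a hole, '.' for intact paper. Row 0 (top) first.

Op 1 fold_down: fold axis h@2; visible region now rows[2,4) x cols[0,8) = 2x8
Op 2 fold_down: fold axis h@3; visible region now rows[3,4) x cols[0,8) = 1x8
Op 3 cut(0, 2): punch at orig (3,2); cuts so far [(3, 2)]; region rows[3,4) x cols[0,8) = 1x8
Op 4 cut(0, 3): punch at orig (3,3); cuts so far [(3, 2), (3, 3)]; region rows[3,4) x cols[0,8) = 1x8
Op 5 cut(0, 4): punch at orig (3,4); cuts so far [(3, 2), (3, 3), (3, 4)]; region rows[3,4) x cols[0,8) = 1x8
Unfold 1 (reflect across h@3): 6 holes -> [(2, 2), (2, 3), (2, 4), (3, 2), (3, 3), (3, 4)]
Unfold 2 (reflect across h@2): 12 holes -> [(0, 2), (0, 3), (0, 4), (1, 2), (1, 3), (1, 4), (2, 2), (2, 3), (2, 4), (3, 2), (3, 3), (3, 4)]

Answer: ..OOO...
..OOO...
..OOO...
..OOO...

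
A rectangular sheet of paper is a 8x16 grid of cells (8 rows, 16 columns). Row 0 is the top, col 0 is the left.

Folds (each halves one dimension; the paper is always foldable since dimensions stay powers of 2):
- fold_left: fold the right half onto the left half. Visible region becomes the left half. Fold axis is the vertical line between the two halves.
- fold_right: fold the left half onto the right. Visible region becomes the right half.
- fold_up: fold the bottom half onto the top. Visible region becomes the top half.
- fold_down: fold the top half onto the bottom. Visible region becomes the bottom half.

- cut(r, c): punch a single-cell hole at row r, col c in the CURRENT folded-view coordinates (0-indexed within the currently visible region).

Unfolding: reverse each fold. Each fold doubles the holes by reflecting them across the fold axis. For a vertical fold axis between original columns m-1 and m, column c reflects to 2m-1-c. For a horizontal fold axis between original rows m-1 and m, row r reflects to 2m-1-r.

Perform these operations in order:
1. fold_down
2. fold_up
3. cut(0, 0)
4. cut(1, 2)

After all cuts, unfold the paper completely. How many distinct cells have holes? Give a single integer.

Op 1 fold_down: fold axis h@4; visible region now rows[4,8) x cols[0,16) = 4x16
Op 2 fold_up: fold axis h@6; visible region now rows[4,6) x cols[0,16) = 2x16
Op 3 cut(0, 0): punch at orig (4,0); cuts so far [(4, 0)]; region rows[4,6) x cols[0,16) = 2x16
Op 4 cut(1, 2): punch at orig (5,2); cuts so far [(4, 0), (5, 2)]; region rows[4,6) x cols[0,16) = 2x16
Unfold 1 (reflect across h@6): 4 holes -> [(4, 0), (5, 2), (6, 2), (7, 0)]
Unfold 2 (reflect across h@4): 8 holes -> [(0, 0), (1, 2), (2, 2), (3, 0), (4, 0), (5, 2), (6, 2), (7, 0)]

Answer: 8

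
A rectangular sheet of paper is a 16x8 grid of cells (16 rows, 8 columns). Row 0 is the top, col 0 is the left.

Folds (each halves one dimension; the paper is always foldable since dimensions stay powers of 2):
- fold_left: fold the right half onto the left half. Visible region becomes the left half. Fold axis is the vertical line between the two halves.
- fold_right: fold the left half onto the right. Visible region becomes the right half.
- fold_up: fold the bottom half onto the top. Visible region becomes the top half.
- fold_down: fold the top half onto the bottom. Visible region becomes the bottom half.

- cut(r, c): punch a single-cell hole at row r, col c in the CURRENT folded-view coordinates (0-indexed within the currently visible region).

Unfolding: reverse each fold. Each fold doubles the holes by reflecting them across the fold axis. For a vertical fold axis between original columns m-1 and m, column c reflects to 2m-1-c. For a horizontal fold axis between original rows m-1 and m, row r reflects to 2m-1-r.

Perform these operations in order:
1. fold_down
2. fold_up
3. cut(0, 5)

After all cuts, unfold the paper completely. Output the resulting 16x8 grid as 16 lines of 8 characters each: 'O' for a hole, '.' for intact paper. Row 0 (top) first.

Answer: .....O..
........
........
........
........
........
........
.....O..
.....O..
........
........
........
........
........
........
.....O..

Derivation:
Op 1 fold_down: fold axis h@8; visible region now rows[8,16) x cols[0,8) = 8x8
Op 2 fold_up: fold axis h@12; visible region now rows[8,12) x cols[0,8) = 4x8
Op 3 cut(0, 5): punch at orig (8,5); cuts so far [(8, 5)]; region rows[8,12) x cols[0,8) = 4x8
Unfold 1 (reflect across h@12): 2 holes -> [(8, 5), (15, 5)]
Unfold 2 (reflect across h@8): 4 holes -> [(0, 5), (7, 5), (8, 5), (15, 5)]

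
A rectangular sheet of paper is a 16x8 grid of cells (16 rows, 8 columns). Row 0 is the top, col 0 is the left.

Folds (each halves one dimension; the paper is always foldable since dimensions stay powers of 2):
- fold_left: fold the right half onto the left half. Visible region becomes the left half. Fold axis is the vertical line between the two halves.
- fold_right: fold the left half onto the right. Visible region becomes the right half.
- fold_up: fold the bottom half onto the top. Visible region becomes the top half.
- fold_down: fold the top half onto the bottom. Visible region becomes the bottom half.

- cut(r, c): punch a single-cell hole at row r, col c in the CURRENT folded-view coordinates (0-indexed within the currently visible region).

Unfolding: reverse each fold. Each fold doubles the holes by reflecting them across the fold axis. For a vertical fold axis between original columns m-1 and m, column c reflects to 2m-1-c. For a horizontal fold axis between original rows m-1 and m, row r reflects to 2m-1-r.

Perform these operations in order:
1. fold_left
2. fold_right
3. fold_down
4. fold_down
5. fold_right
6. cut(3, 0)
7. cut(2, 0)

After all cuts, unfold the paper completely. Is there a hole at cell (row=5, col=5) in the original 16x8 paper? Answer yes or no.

Answer: no

Derivation:
Op 1 fold_left: fold axis v@4; visible region now rows[0,16) x cols[0,4) = 16x4
Op 2 fold_right: fold axis v@2; visible region now rows[0,16) x cols[2,4) = 16x2
Op 3 fold_down: fold axis h@8; visible region now rows[8,16) x cols[2,4) = 8x2
Op 4 fold_down: fold axis h@12; visible region now rows[12,16) x cols[2,4) = 4x2
Op 5 fold_right: fold axis v@3; visible region now rows[12,16) x cols[3,4) = 4x1
Op 6 cut(3, 0): punch at orig (15,3); cuts so far [(15, 3)]; region rows[12,16) x cols[3,4) = 4x1
Op 7 cut(2, 0): punch at orig (14,3); cuts so far [(14, 3), (15, 3)]; region rows[12,16) x cols[3,4) = 4x1
Unfold 1 (reflect across v@3): 4 holes -> [(14, 2), (14, 3), (15, 2), (15, 3)]
Unfold 2 (reflect across h@12): 8 holes -> [(8, 2), (8, 3), (9, 2), (9, 3), (14, 2), (14, 3), (15, 2), (15, 3)]
Unfold 3 (reflect across h@8): 16 holes -> [(0, 2), (0, 3), (1, 2), (1, 3), (6, 2), (6, 3), (7, 2), (7, 3), (8, 2), (8, 3), (9, 2), (9, 3), (14, 2), (14, 3), (15, 2), (15, 3)]
Unfold 4 (reflect across v@2): 32 holes -> [(0, 0), (0, 1), (0, 2), (0, 3), (1, 0), (1, 1), (1, 2), (1, 3), (6, 0), (6, 1), (6, 2), (6, 3), (7, 0), (7, 1), (7, 2), (7, 3), (8, 0), (8, 1), (8, 2), (8, 3), (9, 0), (9, 1), (9, 2), (9, 3), (14, 0), (14, 1), (14, 2), (14, 3), (15, 0), (15, 1), (15, 2), (15, 3)]
Unfold 5 (reflect across v@4): 64 holes -> [(0, 0), (0, 1), (0, 2), (0, 3), (0, 4), (0, 5), (0, 6), (0, 7), (1, 0), (1, 1), (1, 2), (1, 3), (1, 4), (1, 5), (1, 6), (1, 7), (6, 0), (6, 1), (6, 2), (6, 3), (6, 4), (6, 5), (6, 6), (6, 7), (7, 0), (7, 1), (7, 2), (7, 3), (7, 4), (7, 5), (7, 6), (7, 7), (8, 0), (8, 1), (8, 2), (8, 3), (8, 4), (8, 5), (8, 6), (8, 7), (9, 0), (9, 1), (9, 2), (9, 3), (9, 4), (9, 5), (9, 6), (9, 7), (14, 0), (14, 1), (14, 2), (14, 3), (14, 4), (14, 5), (14, 6), (14, 7), (15, 0), (15, 1), (15, 2), (15, 3), (15, 4), (15, 5), (15, 6), (15, 7)]
Holes: [(0, 0), (0, 1), (0, 2), (0, 3), (0, 4), (0, 5), (0, 6), (0, 7), (1, 0), (1, 1), (1, 2), (1, 3), (1, 4), (1, 5), (1, 6), (1, 7), (6, 0), (6, 1), (6, 2), (6, 3), (6, 4), (6, 5), (6, 6), (6, 7), (7, 0), (7, 1), (7, 2), (7, 3), (7, 4), (7, 5), (7, 6), (7, 7), (8, 0), (8, 1), (8, 2), (8, 3), (8, 4), (8, 5), (8, 6), (8, 7), (9, 0), (9, 1), (9, 2), (9, 3), (9, 4), (9, 5), (9, 6), (9, 7), (14, 0), (14, 1), (14, 2), (14, 3), (14, 4), (14, 5), (14, 6), (14, 7), (15, 0), (15, 1), (15, 2), (15, 3), (15, 4), (15, 5), (15, 6), (15, 7)]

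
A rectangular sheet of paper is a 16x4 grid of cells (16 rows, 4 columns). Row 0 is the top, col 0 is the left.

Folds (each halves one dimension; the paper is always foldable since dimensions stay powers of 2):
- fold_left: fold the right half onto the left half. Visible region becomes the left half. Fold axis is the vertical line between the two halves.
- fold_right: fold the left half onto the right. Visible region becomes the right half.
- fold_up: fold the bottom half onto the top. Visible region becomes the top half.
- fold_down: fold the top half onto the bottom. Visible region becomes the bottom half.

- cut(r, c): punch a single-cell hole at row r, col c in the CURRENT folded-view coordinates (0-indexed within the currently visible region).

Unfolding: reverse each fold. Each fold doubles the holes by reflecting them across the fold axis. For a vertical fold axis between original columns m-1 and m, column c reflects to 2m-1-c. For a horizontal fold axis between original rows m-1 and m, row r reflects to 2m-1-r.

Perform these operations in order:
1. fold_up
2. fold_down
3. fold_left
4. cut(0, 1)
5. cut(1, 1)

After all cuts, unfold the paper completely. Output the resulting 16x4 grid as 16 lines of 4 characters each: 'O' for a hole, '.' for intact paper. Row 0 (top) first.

Answer: ....
....
.OO.
.OO.
.OO.
.OO.
....
....
....
....
.OO.
.OO.
.OO.
.OO.
....
....

Derivation:
Op 1 fold_up: fold axis h@8; visible region now rows[0,8) x cols[0,4) = 8x4
Op 2 fold_down: fold axis h@4; visible region now rows[4,8) x cols[0,4) = 4x4
Op 3 fold_left: fold axis v@2; visible region now rows[4,8) x cols[0,2) = 4x2
Op 4 cut(0, 1): punch at orig (4,1); cuts so far [(4, 1)]; region rows[4,8) x cols[0,2) = 4x2
Op 5 cut(1, 1): punch at orig (5,1); cuts so far [(4, 1), (5, 1)]; region rows[4,8) x cols[0,2) = 4x2
Unfold 1 (reflect across v@2): 4 holes -> [(4, 1), (4, 2), (5, 1), (5, 2)]
Unfold 2 (reflect across h@4): 8 holes -> [(2, 1), (2, 2), (3, 1), (3, 2), (4, 1), (4, 2), (5, 1), (5, 2)]
Unfold 3 (reflect across h@8): 16 holes -> [(2, 1), (2, 2), (3, 1), (3, 2), (4, 1), (4, 2), (5, 1), (5, 2), (10, 1), (10, 2), (11, 1), (11, 2), (12, 1), (12, 2), (13, 1), (13, 2)]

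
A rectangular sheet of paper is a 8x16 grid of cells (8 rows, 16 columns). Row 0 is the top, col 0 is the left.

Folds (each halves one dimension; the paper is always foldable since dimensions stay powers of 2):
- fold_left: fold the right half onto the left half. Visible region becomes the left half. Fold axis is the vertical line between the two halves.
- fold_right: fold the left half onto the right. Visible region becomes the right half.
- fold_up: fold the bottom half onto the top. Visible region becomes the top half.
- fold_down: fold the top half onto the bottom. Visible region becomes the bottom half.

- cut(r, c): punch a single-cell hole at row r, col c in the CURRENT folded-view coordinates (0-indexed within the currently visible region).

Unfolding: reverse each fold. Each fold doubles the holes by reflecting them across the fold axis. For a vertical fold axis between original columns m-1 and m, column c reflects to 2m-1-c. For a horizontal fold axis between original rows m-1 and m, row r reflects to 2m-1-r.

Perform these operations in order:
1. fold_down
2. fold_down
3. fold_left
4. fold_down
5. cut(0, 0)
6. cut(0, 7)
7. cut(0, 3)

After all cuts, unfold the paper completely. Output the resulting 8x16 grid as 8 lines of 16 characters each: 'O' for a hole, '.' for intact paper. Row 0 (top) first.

Op 1 fold_down: fold axis h@4; visible region now rows[4,8) x cols[0,16) = 4x16
Op 2 fold_down: fold axis h@6; visible region now rows[6,8) x cols[0,16) = 2x16
Op 3 fold_left: fold axis v@8; visible region now rows[6,8) x cols[0,8) = 2x8
Op 4 fold_down: fold axis h@7; visible region now rows[7,8) x cols[0,8) = 1x8
Op 5 cut(0, 0): punch at orig (7,0); cuts so far [(7, 0)]; region rows[7,8) x cols[0,8) = 1x8
Op 6 cut(0, 7): punch at orig (7,7); cuts so far [(7, 0), (7, 7)]; region rows[7,8) x cols[0,8) = 1x8
Op 7 cut(0, 3): punch at orig (7,3); cuts so far [(7, 0), (7, 3), (7, 7)]; region rows[7,8) x cols[0,8) = 1x8
Unfold 1 (reflect across h@7): 6 holes -> [(6, 0), (6, 3), (6, 7), (7, 0), (7, 3), (7, 7)]
Unfold 2 (reflect across v@8): 12 holes -> [(6, 0), (6, 3), (6, 7), (6, 8), (6, 12), (6, 15), (7, 0), (7, 3), (7, 7), (7, 8), (7, 12), (7, 15)]
Unfold 3 (reflect across h@6): 24 holes -> [(4, 0), (4, 3), (4, 7), (4, 8), (4, 12), (4, 15), (5, 0), (5, 3), (5, 7), (5, 8), (5, 12), (5, 15), (6, 0), (6, 3), (6, 7), (6, 8), (6, 12), (6, 15), (7, 0), (7, 3), (7, 7), (7, 8), (7, 12), (7, 15)]
Unfold 4 (reflect across h@4): 48 holes -> [(0, 0), (0, 3), (0, 7), (0, 8), (0, 12), (0, 15), (1, 0), (1, 3), (1, 7), (1, 8), (1, 12), (1, 15), (2, 0), (2, 3), (2, 7), (2, 8), (2, 12), (2, 15), (3, 0), (3, 3), (3, 7), (3, 8), (3, 12), (3, 15), (4, 0), (4, 3), (4, 7), (4, 8), (4, 12), (4, 15), (5, 0), (5, 3), (5, 7), (5, 8), (5, 12), (5, 15), (6, 0), (6, 3), (6, 7), (6, 8), (6, 12), (6, 15), (7, 0), (7, 3), (7, 7), (7, 8), (7, 12), (7, 15)]

Answer: O..O...OO...O..O
O..O...OO...O..O
O..O...OO...O..O
O..O...OO...O..O
O..O...OO...O..O
O..O...OO...O..O
O..O...OO...O..O
O..O...OO...O..O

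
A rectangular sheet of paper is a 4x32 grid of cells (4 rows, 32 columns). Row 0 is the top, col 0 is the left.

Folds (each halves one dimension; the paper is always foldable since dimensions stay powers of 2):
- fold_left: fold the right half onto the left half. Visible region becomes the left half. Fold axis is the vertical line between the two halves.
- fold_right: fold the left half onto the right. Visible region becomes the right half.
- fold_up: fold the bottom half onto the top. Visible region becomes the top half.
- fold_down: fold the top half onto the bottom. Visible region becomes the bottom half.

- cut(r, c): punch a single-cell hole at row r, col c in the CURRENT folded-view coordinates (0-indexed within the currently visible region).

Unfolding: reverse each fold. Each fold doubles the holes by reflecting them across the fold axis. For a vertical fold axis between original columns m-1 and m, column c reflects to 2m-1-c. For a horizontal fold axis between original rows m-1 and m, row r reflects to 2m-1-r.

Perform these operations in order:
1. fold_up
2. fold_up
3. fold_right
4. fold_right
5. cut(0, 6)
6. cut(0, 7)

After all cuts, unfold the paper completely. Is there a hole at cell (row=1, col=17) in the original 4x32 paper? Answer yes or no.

Answer: yes

Derivation:
Op 1 fold_up: fold axis h@2; visible region now rows[0,2) x cols[0,32) = 2x32
Op 2 fold_up: fold axis h@1; visible region now rows[0,1) x cols[0,32) = 1x32
Op 3 fold_right: fold axis v@16; visible region now rows[0,1) x cols[16,32) = 1x16
Op 4 fold_right: fold axis v@24; visible region now rows[0,1) x cols[24,32) = 1x8
Op 5 cut(0, 6): punch at orig (0,30); cuts so far [(0, 30)]; region rows[0,1) x cols[24,32) = 1x8
Op 6 cut(0, 7): punch at orig (0,31); cuts so far [(0, 30), (0, 31)]; region rows[0,1) x cols[24,32) = 1x8
Unfold 1 (reflect across v@24): 4 holes -> [(0, 16), (0, 17), (0, 30), (0, 31)]
Unfold 2 (reflect across v@16): 8 holes -> [(0, 0), (0, 1), (0, 14), (0, 15), (0, 16), (0, 17), (0, 30), (0, 31)]
Unfold 3 (reflect across h@1): 16 holes -> [(0, 0), (0, 1), (0, 14), (0, 15), (0, 16), (0, 17), (0, 30), (0, 31), (1, 0), (1, 1), (1, 14), (1, 15), (1, 16), (1, 17), (1, 30), (1, 31)]
Unfold 4 (reflect across h@2): 32 holes -> [(0, 0), (0, 1), (0, 14), (0, 15), (0, 16), (0, 17), (0, 30), (0, 31), (1, 0), (1, 1), (1, 14), (1, 15), (1, 16), (1, 17), (1, 30), (1, 31), (2, 0), (2, 1), (2, 14), (2, 15), (2, 16), (2, 17), (2, 30), (2, 31), (3, 0), (3, 1), (3, 14), (3, 15), (3, 16), (3, 17), (3, 30), (3, 31)]
Holes: [(0, 0), (0, 1), (0, 14), (0, 15), (0, 16), (0, 17), (0, 30), (0, 31), (1, 0), (1, 1), (1, 14), (1, 15), (1, 16), (1, 17), (1, 30), (1, 31), (2, 0), (2, 1), (2, 14), (2, 15), (2, 16), (2, 17), (2, 30), (2, 31), (3, 0), (3, 1), (3, 14), (3, 15), (3, 16), (3, 17), (3, 30), (3, 31)]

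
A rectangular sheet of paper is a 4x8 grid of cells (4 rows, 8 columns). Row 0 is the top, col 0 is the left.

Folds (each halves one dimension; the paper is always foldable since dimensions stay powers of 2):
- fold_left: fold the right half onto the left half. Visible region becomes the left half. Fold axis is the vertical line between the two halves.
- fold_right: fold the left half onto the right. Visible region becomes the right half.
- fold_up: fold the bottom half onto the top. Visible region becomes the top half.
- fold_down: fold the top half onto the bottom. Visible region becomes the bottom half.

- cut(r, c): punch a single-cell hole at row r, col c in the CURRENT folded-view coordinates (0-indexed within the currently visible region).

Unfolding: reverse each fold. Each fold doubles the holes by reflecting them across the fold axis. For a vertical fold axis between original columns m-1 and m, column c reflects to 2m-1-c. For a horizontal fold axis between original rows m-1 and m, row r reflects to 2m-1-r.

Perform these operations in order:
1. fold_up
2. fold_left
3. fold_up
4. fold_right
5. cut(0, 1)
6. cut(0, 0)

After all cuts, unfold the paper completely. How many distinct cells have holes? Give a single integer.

Answer: 32

Derivation:
Op 1 fold_up: fold axis h@2; visible region now rows[0,2) x cols[0,8) = 2x8
Op 2 fold_left: fold axis v@4; visible region now rows[0,2) x cols[0,4) = 2x4
Op 3 fold_up: fold axis h@1; visible region now rows[0,1) x cols[0,4) = 1x4
Op 4 fold_right: fold axis v@2; visible region now rows[0,1) x cols[2,4) = 1x2
Op 5 cut(0, 1): punch at orig (0,3); cuts so far [(0, 3)]; region rows[0,1) x cols[2,4) = 1x2
Op 6 cut(0, 0): punch at orig (0,2); cuts so far [(0, 2), (0, 3)]; region rows[0,1) x cols[2,4) = 1x2
Unfold 1 (reflect across v@2): 4 holes -> [(0, 0), (0, 1), (0, 2), (0, 3)]
Unfold 2 (reflect across h@1): 8 holes -> [(0, 0), (0, 1), (0, 2), (0, 3), (1, 0), (1, 1), (1, 2), (1, 3)]
Unfold 3 (reflect across v@4): 16 holes -> [(0, 0), (0, 1), (0, 2), (0, 3), (0, 4), (0, 5), (0, 6), (0, 7), (1, 0), (1, 1), (1, 2), (1, 3), (1, 4), (1, 5), (1, 6), (1, 7)]
Unfold 4 (reflect across h@2): 32 holes -> [(0, 0), (0, 1), (0, 2), (0, 3), (0, 4), (0, 5), (0, 6), (0, 7), (1, 0), (1, 1), (1, 2), (1, 3), (1, 4), (1, 5), (1, 6), (1, 7), (2, 0), (2, 1), (2, 2), (2, 3), (2, 4), (2, 5), (2, 6), (2, 7), (3, 0), (3, 1), (3, 2), (3, 3), (3, 4), (3, 5), (3, 6), (3, 7)]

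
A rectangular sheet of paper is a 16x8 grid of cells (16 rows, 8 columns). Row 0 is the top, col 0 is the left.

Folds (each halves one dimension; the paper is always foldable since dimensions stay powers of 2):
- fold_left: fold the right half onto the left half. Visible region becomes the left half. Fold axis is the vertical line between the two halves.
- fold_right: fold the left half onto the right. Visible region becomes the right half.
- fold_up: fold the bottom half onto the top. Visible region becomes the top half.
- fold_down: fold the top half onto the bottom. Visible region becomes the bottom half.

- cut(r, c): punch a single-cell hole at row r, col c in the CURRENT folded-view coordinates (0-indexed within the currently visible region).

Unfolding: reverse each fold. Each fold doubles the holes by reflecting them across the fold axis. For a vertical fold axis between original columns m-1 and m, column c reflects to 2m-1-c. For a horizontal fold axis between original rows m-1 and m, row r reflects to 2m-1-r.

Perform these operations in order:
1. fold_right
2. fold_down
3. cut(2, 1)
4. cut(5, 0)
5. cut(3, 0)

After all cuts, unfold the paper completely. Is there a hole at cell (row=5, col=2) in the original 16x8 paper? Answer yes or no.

Op 1 fold_right: fold axis v@4; visible region now rows[0,16) x cols[4,8) = 16x4
Op 2 fold_down: fold axis h@8; visible region now rows[8,16) x cols[4,8) = 8x4
Op 3 cut(2, 1): punch at orig (10,5); cuts so far [(10, 5)]; region rows[8,16) x cols[4,8) = 8x4
Op 4 cut(5, 0): punch at orig (13,4); cuts so far [(10, 5), (13, 4)]; region rows[8,16) x cols[4,8) = 8x4
Op 5 cut(3, 0): punch at orig (11,4); cuts so far [(10, 5), (11, 4), (13, 4)]; region rows[8,16) x cols[4,8) = 8x4
Unfold 1 (reflect across h@8): 6 holes -> [(2, 4), (4, 4), (5, 5), (10, 5), (11, 4), (13, 4)]
Unfold 2 (reflect across v@4): 12 holes -> [(2, 3), (2, 4), (4, 3), (4, 4), (5, 2), (5, 5), (10, 2), (10, 5), (11, 3), (11, 4), (13, 3), (13, 4)]
Holes: [(2, 3), (2, 4), (4, 3), (4, 4), (5, 2), (5, 5), (10, 2), (10, 5), (11, 3), (11, 4), (13, 3), (13, 4)]

Answer: yes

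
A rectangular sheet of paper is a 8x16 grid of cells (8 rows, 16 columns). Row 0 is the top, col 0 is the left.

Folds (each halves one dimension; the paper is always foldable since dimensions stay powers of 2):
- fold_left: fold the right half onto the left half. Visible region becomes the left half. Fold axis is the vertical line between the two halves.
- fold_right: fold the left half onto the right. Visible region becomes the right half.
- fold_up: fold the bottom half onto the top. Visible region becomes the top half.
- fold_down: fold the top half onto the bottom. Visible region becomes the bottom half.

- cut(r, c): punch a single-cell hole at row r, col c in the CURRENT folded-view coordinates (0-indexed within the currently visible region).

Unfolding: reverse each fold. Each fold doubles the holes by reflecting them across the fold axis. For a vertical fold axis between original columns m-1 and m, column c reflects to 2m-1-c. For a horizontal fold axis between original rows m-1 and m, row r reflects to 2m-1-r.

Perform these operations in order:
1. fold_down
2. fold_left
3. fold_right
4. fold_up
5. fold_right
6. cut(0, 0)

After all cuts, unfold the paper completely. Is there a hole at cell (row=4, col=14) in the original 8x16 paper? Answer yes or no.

Op 1 fold_down: fold axis h@4; visible region now rows[4,8) x cols[0,16) = 4x16
Op 2 fold_left: fold axis v@8; visible region now rows[4,8) x cols[0,8) = 4x8
Op 3 fold_right: fold axis v@4; visible region now rows[4,8) x cols[4,8) = 4x4
Op 4 fold_up: fold axis h@6; visible region now rows[4,6) x cols[4,8) = 2x4
Op 5 fold_right: fold axis v@6; visible region now rows[4,6) x cols[6,8) = 2x2
Op 6 cut(0, 0): punch at orig (4,6); cuts so far [(4, 6)]; region rows[4,6) x cols[6,8) = 2x2
Unfold 1 (reflect across v@6): 2 holes -> [(4, 5), (4, 6)]
Unfold 2 (reflect across h@6): 4 holes -> [(4, 5), (4, 6), (7, 5), (7, 6)]
Unfold 3 (reflect across v@4): 8 holes -> [(4, 1), (4, 2), (4, 5), (4, 6), (7, 1), (7, 2), (7, 5), (7, 6)]
Unfold 4 (reflect across v@8): 16 holes -> [(4, 1), (4, 2), (4, 5), (4, 6), (4, 9), (4, 10), (4, 13), (4, 14), (7, 1), (7, 2), (7, 5), (7, 6), (7, 9), (7, 10), (7, 13), (7, 14)]
Unfold 5 (reflect across h@4): 32 holes -> [(0, 1), (0, 2), (0, 5), (0, 6), (0, 9), (0, 10), (0, 13), (0, 14), (3, 1), (3, 2), (3, 5), (3, 6), (3, 9), (3, 10), (3, 13), (3, 14), (4, 1), (4, 2), (4, 5), (4, 6), (4, 9), (4, 10), (4, 13), (4, 14), (7, 1), (7, 2), (7, 5), (7, 6), (7, 9), (7, 10), (7, 13), (7, 14)]
Holes: [(0, 1), (0, 2), (0, 5), (0, 6), (0, 9), (0, 10), (0, 13), (0, 14), (3, 1), (3, 2), (3, 5), (3, 6), (3, 9), (3, 10), (3, 13), (3, 14), (4, 1), (4, 2), (4, 5), (4, 6), (4, 9), (4, 10), (4, 13), (4, 14), (7, 1), (7, 2), (7, 5), (7, 6), (7, 9), (7, 10), (7, 13), (7, 14)]

Answer: yes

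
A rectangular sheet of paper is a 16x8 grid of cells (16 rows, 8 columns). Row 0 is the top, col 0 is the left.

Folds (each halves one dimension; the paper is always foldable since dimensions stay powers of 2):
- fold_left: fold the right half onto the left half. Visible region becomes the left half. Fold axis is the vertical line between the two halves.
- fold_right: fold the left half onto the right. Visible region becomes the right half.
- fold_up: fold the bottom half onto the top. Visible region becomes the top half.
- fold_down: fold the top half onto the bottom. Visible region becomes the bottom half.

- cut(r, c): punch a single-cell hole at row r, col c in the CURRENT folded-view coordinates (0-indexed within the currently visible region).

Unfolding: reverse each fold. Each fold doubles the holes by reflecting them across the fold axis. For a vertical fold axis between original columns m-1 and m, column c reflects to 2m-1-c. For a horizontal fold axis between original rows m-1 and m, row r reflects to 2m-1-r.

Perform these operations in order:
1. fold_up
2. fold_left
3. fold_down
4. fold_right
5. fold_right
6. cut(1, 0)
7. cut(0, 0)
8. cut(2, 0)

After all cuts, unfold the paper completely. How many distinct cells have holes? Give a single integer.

Op 1 fold_up: fold axis h@8; visible region now rows[0,8) x cols[0,8) = 8x8
Op 2 fold_left: fold axis v@4; visible region now rows[0,8) x cols[0,4) = 8x4
Op 3 fold_down: fold axis h@4; visible region now rows[4,8) x cols[0,4) = 4x4
Op 4 fold_right: fold axis v@2; visible region now rows[4,8) x cols[2,4) = 4x2
Op 5 fold_right: fold axis v@3; visible region now rows[4,8) x cols[3,4) = 4x1
Op 6 cut(1, 0): punch at orig (5,3); cuts so far [(5, 3)]; region rows[4,8) x cols[3,4) = 4x1
Op 7 cut(0, 0): punch at orig (4,3); cuts so far [(4, 3), (5, 3)]; region rows[4,8) x cols[3,4) = 4x1
Op 8 cut(2, 0): punch at orig (6,3); cuts so far [(4, 3), (5, 3), (6, 3)]; region rows[4,8) x cols[3,4) = 4x1
Unfold 1 (reflect across v@3): 6 holes -> [(4, 2), (4, 3), (5, 2), (5, 3), (6, 2), (6, 3)]
Unfold 2 (reflect across v@2): 12 holes -> [(4, 0), (4, 1), (4, 2), (4, 3), (5, 0), (5, 1), (5, 2), (5, 3), (6, 0), (6, 1), (6, 2), (6, 3)]
Unfold 3 (reflect across h@4): 24 holes -> [(1, 0), (1, 1), (1, 2), (1, 3), (2, 0), (2, 1), (2, 2), (2, 3), (3, 0), (3, 1), (3, 2), (3, 3), (4, 0), (4, 1), (4, 2), (4, 3), (5, 0), (5, 1), (5, 2), (5, 3), (6, 0), (6, 1), (6, 2), (6, 3)]
Unfold 4 (reflect across v@4): 48 holes -> [(1, 0), (1, 1), (1, 2), (1, 3), (1, 4), (1, 5), (1, 6), (1, 7), (2, 0), (2, 1), (2, 2), (2, 3), (2, 4), (2, 5), (2, 6), (2, 7), (3, 0), (3, 1), (3, 2), (3, 3), (3, 4), (3, 5), (3, 6), (3, 7), (4, 0), (4, 1), (4, 2), (4, 3), (4, 4), (4, 5), (4, 6), (4, 7), (5, 0), (5, 1), (5, 2), (5, 3), (5, 4), (5, 5), (5, 6), (5, 7), (6, 0), (6, 1), (6, 2), (6, 3), (6, 4), (6, 5), (6, 6), (6, 7)]
Unfold 5 (reflect across h@8): 96 holes -> [(1, 0), (1, 1), (1, 2), (1, 3), (1, 4), (1, 5), (1, 6), (1, 7), (2, 0), (2, 1), (2, 2), (2, 3), (2, 4), (2, 5), (2, 6), (2, 7), (3, 0), (3, 1), (3, 2), (3, 3), (3, 4), (3, 5), (3, 6), (3, 7), (4, 0), (4, 1), (4, 2), (4, 3), (4, 4), (4, 5), (4, 6), (4, 7), (5, 0), (5, 1), (5, 2), (5, 3), (5, 4), (5, 5), (5, 6), (5, 7), (6, 0), (6, 1), (6, 2), (6, 3), (6, 4), (6, 5), (6, 6), (6, 7), (9, 0), (9, 1), (9, 2), (9, 3), (9, 4), (9, 5), (9, 6), (9, 7), (10, 0), (10, 1), (10, 2), (10, 3), (10, 4), (10, 5), (10, 6), (10, 7), (11, 0), (11, 1), (11, 2), (11, 3), (11, 4), (11, 5), (11, 6), (11, 7), (12, 0), (12, 1), (12, 2), (12, 3), (12, 4), (12, 5), (12, 6), (12, 7), (13, 0), (13, 1), (13, 2), (13, 3), (13, 4), (13, 5), (13, 6), (13, 7), (14, 0), (14, 1), (14, 2), (14, 3), (14, 4), (14, 5), (14, 6), (14, 7)]

Answer: 96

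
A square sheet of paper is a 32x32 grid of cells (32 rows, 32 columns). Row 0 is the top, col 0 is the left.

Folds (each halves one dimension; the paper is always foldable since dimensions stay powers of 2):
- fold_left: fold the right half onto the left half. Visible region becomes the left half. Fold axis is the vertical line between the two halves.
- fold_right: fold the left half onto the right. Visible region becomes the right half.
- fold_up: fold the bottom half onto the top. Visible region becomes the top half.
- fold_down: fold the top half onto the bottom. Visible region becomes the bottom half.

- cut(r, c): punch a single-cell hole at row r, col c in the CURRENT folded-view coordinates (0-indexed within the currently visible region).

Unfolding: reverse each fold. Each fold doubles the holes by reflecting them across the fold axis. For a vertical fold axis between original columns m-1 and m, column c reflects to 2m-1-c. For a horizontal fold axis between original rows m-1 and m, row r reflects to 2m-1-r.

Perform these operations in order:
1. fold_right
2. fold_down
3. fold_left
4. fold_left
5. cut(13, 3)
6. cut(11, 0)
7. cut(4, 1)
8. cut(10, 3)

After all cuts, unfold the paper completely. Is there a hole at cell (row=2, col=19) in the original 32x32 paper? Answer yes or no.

Op 1 fold_right: fold axis v@16; visible region now rows[0,32) x cols[16,32) = 32x16
Op 2 fold_down: fold axis h@16; visible region now rows[16,32) x cols[16,32) = 16x16
Op 3 fold_left: fold axis v@24; visible region now rows[16,32) x cols[16,24) = 16x8
Op 4 fold_left: fold axis v@20; visible region now rows[16,32) x cols[16,20) = 16x4
Op 5 cut(13, 3): punch at orig (29,19); cuts so far [(29, 19)]; region rows[16,32) x cols[16,20) = 16x4
Op 6 cut(11, 0): punch at orig (27,16); cuts so far [(27, 16), (29, 19)]; region rows[16,32) x cols[16,20) = 16x4
Op 7 cut(4, 1): punch at orig (20,17); cuts so far [(20, 17), (27, 16), (29, 19)]; region rows[16,32) x cols[16,20) = 16x4
Op 8 cut(10, 3): punch at orig (26,19); cuts so far [(20, 17), (26, 19), (27, 16), (29, 19)]; region rows[16,32) x cols[16,20) = 16x4
Unfold 1 (reflect across v@20): 8 holes -> [(20, 17), (20, 22), (26, 19), (26, 20), (27, 16), (27, 23), (29, 19), (29, 20)]
Unfold 2 (reflect across v@24): 16 holes -> [(20, 17), (20, 22), (20, 25), (20, 30), (26, 19), (26, 20), (26, 27), (26, 28), (27, 16), (27, 23), (27, 24), (27, 31), (29, 19), (29, 20), (29, 27), (29, 28)]
Unfold 3 (reflect across h@16): 32 holes -> [(2, 19), (2, 20), (2, 27), (2, 28), (4, 16), (4, 23), (4, 24), (4, 31), (5, 19), (5, 20), (5, 27), (5, 28), (11, 17), (11, 22), (11, 25), (11, 30), (20, 17), (20, 22), (20, 25), (20, 30), (26, 19), (26, 20), (26, 27), (26, 28), (27, 16), (27, 23), (27, 24), (27, 31), (29, 19), (29, 20), (29, 27), (29, 28)]
Unfold 4 (reflect across v@16): 64 holes -> [(2, 3), (2, 4), (2, 11), (2, 12), (2, 19), (2, 20), (2, 27), (2, 28), (4, 0), (4, 7), (4, 8), (4, 15), (4, 16), (4, 23), (4, 24), (4, 31), (5, 3), (5, 4), (5, 11), (5, 12), (5, 19), (5, 20), (5, 27), (5, 28), (11, 1), (11, 6), (11, 9), (11, 14), (11, 17), (11, 22), (11, 25), (11, 30), (20, 1), (20, 6), (20, 9), (20, 14), (20, 17), (20, 22), (20, 25), (20, 30), (26, 3), (26, 4), (26, 11), (26, 12), (26, 19), (26, 20), (26, 27), (26, 28), (27, 0), (27, 7), (27, 8), (27, 15), (27, 16), (27, 23), (27, 24), (27, 31), (29, 3), (29, 4), (29, 11), (29, 12), (29, 19), (29, 20), (29, 27), (29, 28)]
Holes: [(2, 3), (2, 4), (2, 11), (2, 12), (2, 19), (2, 20), (2, 27), (2, 28), (4, 0), (4, 7), (4, 8), (4, 15), (4, 16), (4, 23), (4, 24), (4, 31), (5, 3), (5, 4), (5, 11), (5, 12), (5, 19), (5, 20), (5, 27), (5, 28), (11, 1), (11, 6), (11, 9), (11, 14), (11, 17), (11, 22), (11, 25), (11, 30), (20, 1), (20, 6), (20, 9), (20, 14), (20, 17), (20, 22), (20, 25), (20, 30), (26, 3), (26, 4), (26, 11), (26, 12), (26, 19), (26, 20), (26, 27), (26, 28), (27, 0), (27, 7), (27, 8), (27, 15), (27, 16), (27, 23), (27, 24), (27, 31), (29, 3), (29, 4), (29, 11), (29, 12), (29, 19), (29, 20), (29, 27), (29, 28)]

Answer: yes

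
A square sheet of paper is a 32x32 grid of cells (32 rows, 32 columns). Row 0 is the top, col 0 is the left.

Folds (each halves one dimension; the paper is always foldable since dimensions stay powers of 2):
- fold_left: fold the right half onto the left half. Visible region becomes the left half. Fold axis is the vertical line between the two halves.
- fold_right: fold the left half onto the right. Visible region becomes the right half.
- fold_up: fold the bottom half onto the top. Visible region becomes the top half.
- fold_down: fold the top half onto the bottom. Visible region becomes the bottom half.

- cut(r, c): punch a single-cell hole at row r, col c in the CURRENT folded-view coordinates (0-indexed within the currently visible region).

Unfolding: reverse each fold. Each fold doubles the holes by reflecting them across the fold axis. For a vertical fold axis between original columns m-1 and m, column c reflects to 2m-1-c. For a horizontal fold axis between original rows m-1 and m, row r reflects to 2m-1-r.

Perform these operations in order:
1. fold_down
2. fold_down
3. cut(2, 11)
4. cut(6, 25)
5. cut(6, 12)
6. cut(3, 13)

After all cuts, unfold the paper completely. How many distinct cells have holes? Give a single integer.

Answer: 16

Derivation:
Op 1 fold_down: fold axis h@16; visible region now rows[16,32) x cols[0,32) = 16x32
Op 2 fold_down: fold axis h@24; visible region now rows[24,32) x cols[0,32) = 8x32
Op 3 cut(2, 11): punch at orig (26,11); cuts so far [(26, 11)]; region rows[24,32) x cols[0,32) = 8x32
Op 4 cut(6, 25): punch at orig (30,25); cuts so far [(26, 11), (30, 25)]; region rows[24,32) x cols[0,32) = 8x32
Op 5 cut(6, 12): punch at orig (30,12); cuts so far [(26, 11), (30, 12), (30, 25)]; region rows[24,32) x cols[0,32) = 8x32
Op 6 cut(3, 13): punch at orig (27,13); cuts so far [(26, 11), (27, 13), (30, 12), (30, 25)]; region rows[24,32) x cols[0,32) = 8x32
Unfold 1 (reflect across h@24): 8 holes -> [(17, 12), (17, 25), (20, 13), (21, 11), (26, 11), (27, 13), (30, 12), (30, 25)]
Unfold 2 (reflect across h@16): 16 holes -> [(1, 12), (1, 25), (4, 13), (5, 11), (10, 11), (11, 13), (14, 12), (14, 25), (17, 12), (17, 25), (20, 13), (21, 11), (26, 11), (27, 13), (30, 12), (30, 25)]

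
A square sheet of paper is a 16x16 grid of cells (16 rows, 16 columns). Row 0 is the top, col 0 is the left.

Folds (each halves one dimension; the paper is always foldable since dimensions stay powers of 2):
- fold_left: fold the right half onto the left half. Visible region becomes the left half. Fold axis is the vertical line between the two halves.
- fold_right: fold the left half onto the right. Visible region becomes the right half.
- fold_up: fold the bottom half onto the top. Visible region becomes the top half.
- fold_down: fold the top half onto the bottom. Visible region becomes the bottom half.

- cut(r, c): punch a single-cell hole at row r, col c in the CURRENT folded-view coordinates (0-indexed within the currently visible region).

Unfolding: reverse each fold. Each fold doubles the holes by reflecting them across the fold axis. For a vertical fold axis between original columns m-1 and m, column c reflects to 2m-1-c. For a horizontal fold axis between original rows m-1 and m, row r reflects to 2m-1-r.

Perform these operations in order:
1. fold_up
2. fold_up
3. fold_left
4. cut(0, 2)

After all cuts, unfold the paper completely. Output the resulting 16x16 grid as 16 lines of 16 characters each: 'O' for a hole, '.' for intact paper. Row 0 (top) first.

Answer: ..O..........O..
................
................
................
................
................
................
..O..........O..
..O..........O..
................
................
................
................
................
................
..O..........O..

Derivation:
Op 1 fold_up: fold axis h@8; visible region now rows[0,8) x cols[0,16) = 8x16
Op 2 fold_up: fold axis h@4; visible region now rows[0,4) x cols[0,16) = 4x16
Op 3 fold_left: fold axis v@8; visible region now rows[0,4) x cols[0,8) = 4x8
Op 4 cut(0, 2): punch at orig (0,2); cuts so far [(0, 2)]; region rows[0,4) x cols[0,8) = 4x8
Unfold 1 (reflect across v@8): 2 holes -> [(0, 2), (0, 13)]
Unfold 2 (reflect across h@4): 4 holes -> [(0, 2), (0, 13), (7, 2), (7, 13)]
Unfold 3 (reflect across h@8): 8 holes -> [(0, 2), (0, 13), (7, 2), (7, 13), (8, 2), (8, 13), (15, 2), (15, 13)]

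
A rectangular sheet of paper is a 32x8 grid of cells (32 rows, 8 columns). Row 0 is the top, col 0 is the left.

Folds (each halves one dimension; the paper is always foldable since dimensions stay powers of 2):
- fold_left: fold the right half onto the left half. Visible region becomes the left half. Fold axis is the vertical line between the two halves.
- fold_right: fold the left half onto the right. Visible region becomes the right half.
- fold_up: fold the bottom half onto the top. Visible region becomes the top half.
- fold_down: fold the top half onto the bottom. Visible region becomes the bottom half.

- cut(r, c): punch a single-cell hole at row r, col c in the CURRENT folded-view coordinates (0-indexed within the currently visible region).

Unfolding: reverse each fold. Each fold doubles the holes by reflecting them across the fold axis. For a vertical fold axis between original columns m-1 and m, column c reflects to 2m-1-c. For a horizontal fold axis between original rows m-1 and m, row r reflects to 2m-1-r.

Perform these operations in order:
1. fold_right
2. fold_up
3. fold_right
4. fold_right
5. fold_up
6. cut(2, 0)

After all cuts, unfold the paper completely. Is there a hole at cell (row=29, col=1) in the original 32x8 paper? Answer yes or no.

Answer: yes

Derivation:
Op 1 fold_right: fold axis v@4; visible region now rows[0,32) x cols[4,8) = 32x4
Op 2 fold_up: fold axis h@16; visible region now rows[0,16) x cols[4,8) = 16x4
Op 3 fold_right: fold axis v@6; visible region now rows[0,16) x cols[6,8) = 16x2
Op 4 fold_right: fold axis v@7; visible region now rows[0,16) x cols[7,8) = 16x1
Op 5 fold_up: fold axis h@8; visible region now rows[0,8) x cols[7,8) = 8x1
Op 6 cut(2, 0): punch at orig (2,7); cuts so far [(2, 7)]; region rows[0,8) x cols[7,8) = 8x1
Unfold 1 (reflect across h@8): 2 holes -> [(2, 7), (13, 7)]
Unfold 2 (reflect across v@7): 4 holes -> [(2, 6), (2, 7), (13, 6), (13, 7)]
Unfold 3 (reflect across v@6): 8 holes -> [(2, 4), (2, 5), (2, 6), (2, 7), (13, 4), (13, 5), (13, 6), (13, 7)]
Unfold 4 (reflect across h@16): 16 holes -> [(2, 4), (2, 5), (2, 6), (2, 7), (13, 4), (13, 5), (13, 6), (13, 7), (18, 4), (18, 5), (18, 6), (18, 7), (29, 4), (29, 5), (29, 6), (29, 7)]
Unfold 5 (reflect across v@4): 32 holes -> [(2, 0), (2, 1), (2, 2), (2, 3), (2, 4), (2, 5), (2, 6), (2, 7), (13, 0), (13, 1), (13, 2), (13, 3), (13, 4), (13, 5), (13, 6), (13, 7), (18, 0), (18, 1), (18, 2), (18, 3), (18, 4), (18, 5), (18, 6), (18, 7), (29, 0), (29, 1), (29, 2), (29, 3), (29, 4), (29, 5), (29, 6), (29, 7)]
Holes: [(2, 0), (2, 1), (2, 2), (2, 3), (2, 4), (2, 5), (2, 6), (2, 7), (13, 0), (13, 1), (13, 2), (13, 3), (13, 4), (13, 5), (13, 6), (13, 7), (18, 0), (18, 1), (18, 2), (18, 3), (18, 4), (18, 5), (18, 6), (18, 7), (29, 0), (29, 1), (29, 2), (29, 3), (29, 4), (29, 5), (29, 6), (29, 7)]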